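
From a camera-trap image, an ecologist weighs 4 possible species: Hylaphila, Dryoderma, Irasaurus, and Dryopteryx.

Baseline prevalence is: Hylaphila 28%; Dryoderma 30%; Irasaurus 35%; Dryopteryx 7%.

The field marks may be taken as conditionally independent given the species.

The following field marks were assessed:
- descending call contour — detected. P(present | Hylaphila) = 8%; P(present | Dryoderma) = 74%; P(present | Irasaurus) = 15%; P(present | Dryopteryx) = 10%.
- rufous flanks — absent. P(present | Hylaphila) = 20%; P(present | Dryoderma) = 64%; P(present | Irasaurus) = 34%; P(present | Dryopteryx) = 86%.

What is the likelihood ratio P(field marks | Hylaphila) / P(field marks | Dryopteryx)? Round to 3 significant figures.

Take the product of per-field mark likelihoods under each hypothesis (using 1 − P(present | H) for each absent field mark), then divide.
  Hylaphila: 0.08 × (1 − 0.20) = 0.064
  Dryopteryx: 0.10 × (1 − 0.86) = 0.014
Bayes factor = 0.064 / 0.014 ≈ 4.57

4.57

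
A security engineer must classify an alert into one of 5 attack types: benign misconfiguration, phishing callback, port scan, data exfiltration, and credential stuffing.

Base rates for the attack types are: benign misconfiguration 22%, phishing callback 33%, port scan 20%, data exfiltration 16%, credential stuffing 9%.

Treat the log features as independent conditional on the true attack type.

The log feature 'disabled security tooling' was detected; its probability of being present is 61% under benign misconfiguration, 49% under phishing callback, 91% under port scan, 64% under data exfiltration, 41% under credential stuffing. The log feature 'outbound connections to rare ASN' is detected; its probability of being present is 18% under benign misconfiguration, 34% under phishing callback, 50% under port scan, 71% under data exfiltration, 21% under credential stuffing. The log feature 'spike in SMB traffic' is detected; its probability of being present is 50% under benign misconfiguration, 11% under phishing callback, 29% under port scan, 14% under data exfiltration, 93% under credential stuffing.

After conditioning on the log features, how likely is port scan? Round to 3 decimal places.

By Bayes' rule with conditional independence, the unnormalized weight for each hypothesis is prior × ∏ likelihoods:
  benign misconfiguration: 0.22 × 0.61 × 0.18 × 0.50 = 0.012078
  phishing callback: 0.33 × 0.49 × 0.34 × 0.11 = 0.0060476
  port scan: 0.20 × 0.91 × 0.50 × 0.29 = 0.02639
  data exfiltration: 0.16 × 0.64 × 0.71 × 0.14 = 0.010179
  credential stuffing: 0.09 × 0.41 × 0.21 × 0.93 = 0.0072066
The unnormalized weights sum to 0.061901.
P(port scan | evidence) = 0.02639 / 0.061901 ≈ 0.426.

0.426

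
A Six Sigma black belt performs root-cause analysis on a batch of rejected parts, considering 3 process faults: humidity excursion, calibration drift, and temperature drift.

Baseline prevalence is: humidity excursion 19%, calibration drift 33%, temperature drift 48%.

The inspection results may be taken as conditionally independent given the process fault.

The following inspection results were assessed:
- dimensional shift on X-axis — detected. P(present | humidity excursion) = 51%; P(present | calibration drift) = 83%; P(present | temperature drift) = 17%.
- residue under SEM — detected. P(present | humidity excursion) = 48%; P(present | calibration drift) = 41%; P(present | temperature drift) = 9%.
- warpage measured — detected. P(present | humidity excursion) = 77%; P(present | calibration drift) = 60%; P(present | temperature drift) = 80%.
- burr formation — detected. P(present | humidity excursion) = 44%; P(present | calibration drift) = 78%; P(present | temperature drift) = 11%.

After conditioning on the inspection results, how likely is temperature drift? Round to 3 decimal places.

For each hypothesis, the unnormalized posterior weight is prior × product of the inspection result likelihoods:
  humidity excursion: 0.19 × 0.51 × 0.48 × 0.77 × 0.44 = 0.015758
  calibration drift: 0.33 × 0.83 × 0.41 × 0.60 × 0.78 = 0.052556
  temperature drift: 0.48 × 0.17 × 0.09 × 0.80 × 0.11 = 0.00064627
Normalizing constant Z = 0.015758 + 0.052556 + 0.00064627 = 0.06896.
P(temperature drift | evidence) = 0.00064627 / 0.06896 ≈ 0.009.

0.009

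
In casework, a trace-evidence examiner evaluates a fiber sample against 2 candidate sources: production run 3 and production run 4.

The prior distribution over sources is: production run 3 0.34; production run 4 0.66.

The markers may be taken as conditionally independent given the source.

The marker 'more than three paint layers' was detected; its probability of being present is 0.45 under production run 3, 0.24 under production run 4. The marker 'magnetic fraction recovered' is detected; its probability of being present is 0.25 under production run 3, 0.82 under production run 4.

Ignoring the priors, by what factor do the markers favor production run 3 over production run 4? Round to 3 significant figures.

0.572

Joint likelihood of the marker pattern under each hypothesis:
  production run 3: 0.45 × 0.25 = 0.1125
  production run 4: 0.24 × 0.82 = 0.1968
Bayes factor = 0.1125 / 0.1968 ≈ 0.572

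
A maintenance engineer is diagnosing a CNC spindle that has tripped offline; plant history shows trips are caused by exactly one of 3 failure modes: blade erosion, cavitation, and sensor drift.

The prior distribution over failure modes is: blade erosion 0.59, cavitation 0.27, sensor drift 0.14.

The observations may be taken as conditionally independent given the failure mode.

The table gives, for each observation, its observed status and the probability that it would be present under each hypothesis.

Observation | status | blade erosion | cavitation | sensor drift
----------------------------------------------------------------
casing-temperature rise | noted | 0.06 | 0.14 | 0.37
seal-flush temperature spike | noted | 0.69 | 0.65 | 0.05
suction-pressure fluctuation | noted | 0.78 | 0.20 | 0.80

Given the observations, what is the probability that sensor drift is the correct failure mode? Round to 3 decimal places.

0.080

Multiply each prior by the joint likelihood of the evidence pattern:
  blade erosion: 0.59 × 0.06 × 0.69 × 0.78 = 0.019052
  cavitation: 0.27 × 0.14 × 0.65 × 0.20 = 0.004914
  sensor drift: 0.14 × 0.37 × 0.05 × 0.80 = 0.002072
Normalizing constant Z = 0.019052 + 0.004914 + 0.002072 = 0.026038.
P(sensor drift | evidence) = 0.002072 / 0.026038 ≈ 0.080.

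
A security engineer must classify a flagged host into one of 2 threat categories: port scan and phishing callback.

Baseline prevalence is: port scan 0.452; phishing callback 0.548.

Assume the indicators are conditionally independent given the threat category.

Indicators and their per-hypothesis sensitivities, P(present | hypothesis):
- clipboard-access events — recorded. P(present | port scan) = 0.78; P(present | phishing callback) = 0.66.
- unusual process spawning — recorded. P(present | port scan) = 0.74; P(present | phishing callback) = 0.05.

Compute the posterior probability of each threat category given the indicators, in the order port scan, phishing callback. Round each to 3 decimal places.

By Bayes' rule with conditional independence, the unnormalized weight for each hypothesis is prior × ∏ likelihoods:
  port scan: 0.452 × 0.78 × 0.74 = 0.26089
  phishing callback: 0.548 × 0.66 × 0.05 = 0.018084
The unnormalized weights sum to 0.27898.
P(port scan | evidence) = 0.26089 / 0.27898 ≈ 0.935
P(phishing callback | evidence) = 0.018084 / 0.27898 ≈ 0.065

0.935, 0.065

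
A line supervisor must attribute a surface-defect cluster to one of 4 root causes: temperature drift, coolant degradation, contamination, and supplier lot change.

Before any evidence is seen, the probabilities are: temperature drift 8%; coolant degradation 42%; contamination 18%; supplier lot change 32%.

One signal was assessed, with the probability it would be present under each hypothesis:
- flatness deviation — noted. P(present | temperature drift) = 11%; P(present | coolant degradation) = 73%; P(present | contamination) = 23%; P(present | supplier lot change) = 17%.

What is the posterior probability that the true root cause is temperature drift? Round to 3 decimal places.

0.021

By Bayes' rule, the unnormalized weight for each hypothesis is prior × likelihood:
  temperature drift: 0.08 × 0.11 = 0.0088
  coolant degradation: 0.42 × 0.73 = 0.3066
  contamination: 0.18 × 0.23 = 0.0414
  supplier lot change: 0.32 × 0.17 = 0.0544
Marginal likelihood of the evidence = 0.4112.
P(temperature drift | evidence) = 0.0088 / 0.4112 ≈ 0.021.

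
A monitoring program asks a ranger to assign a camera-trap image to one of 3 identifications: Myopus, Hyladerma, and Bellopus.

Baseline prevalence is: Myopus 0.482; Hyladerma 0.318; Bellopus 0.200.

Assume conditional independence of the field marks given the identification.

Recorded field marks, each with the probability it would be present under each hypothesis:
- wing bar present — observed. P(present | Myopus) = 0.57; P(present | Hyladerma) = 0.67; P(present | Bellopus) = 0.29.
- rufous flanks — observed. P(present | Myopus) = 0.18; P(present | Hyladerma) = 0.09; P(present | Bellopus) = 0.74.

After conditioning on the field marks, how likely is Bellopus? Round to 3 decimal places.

By Bayes' rule with conditional independence, the unnormalized weight for each hypothesis is prior × ∏ likelihoods:
  Myopus: 0.482 × 0.57 × 0.18 = 0.049453
  Hyladerma: 0.318 × 0.67 × 0.09 = 0.019175
  Bellopus: 0.200 × 0.29 × 0.74 = 0.04292
Normalizing constant Z = 0.049453 + 0.019175 + 0.04292 = 0.11155.
P(Bellopus | evidence) = 0.04292 / 0.11155 ≈ 0.385.

0.385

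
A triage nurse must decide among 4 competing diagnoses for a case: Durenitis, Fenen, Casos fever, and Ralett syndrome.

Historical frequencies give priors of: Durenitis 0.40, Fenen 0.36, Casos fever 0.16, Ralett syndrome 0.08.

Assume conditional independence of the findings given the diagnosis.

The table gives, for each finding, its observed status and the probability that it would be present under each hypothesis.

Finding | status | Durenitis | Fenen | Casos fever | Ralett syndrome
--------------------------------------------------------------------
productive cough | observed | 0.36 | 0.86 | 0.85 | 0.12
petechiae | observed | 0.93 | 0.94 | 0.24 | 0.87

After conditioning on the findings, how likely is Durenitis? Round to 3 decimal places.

For each hypothesis, the unnormalized posterior weight is prior × product of the finding likelihoods:
  Durenitis: 0.40 × 0.36 × 0.93 = 0.13392
  Fenen: 0.36 × 0.86 × 0.94 = 0.29102
  Casos fever: 0.16 × 0.85 × 0.24 = 0.03264
  Ralett syndrome: 0.08 × 0.12 × 0.87 = 0.008352
The unnormalized weights sum to 0.46594.
P(Durenitis | evidence) = 0.13392 / 0.46594 ≈ 0.287.

0.287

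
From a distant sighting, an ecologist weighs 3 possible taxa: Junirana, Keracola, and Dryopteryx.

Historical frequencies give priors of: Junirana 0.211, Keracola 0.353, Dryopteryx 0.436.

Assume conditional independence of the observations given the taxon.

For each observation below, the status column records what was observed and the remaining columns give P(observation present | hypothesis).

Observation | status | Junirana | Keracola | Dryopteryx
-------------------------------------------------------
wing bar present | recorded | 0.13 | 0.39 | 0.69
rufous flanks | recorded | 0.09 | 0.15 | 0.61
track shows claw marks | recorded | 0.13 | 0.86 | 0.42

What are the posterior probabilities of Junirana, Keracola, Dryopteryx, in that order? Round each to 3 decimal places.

By Bayes' rule with conditional independence, the unnormalized weight for each hypothesis is prior × ∏ likelihoods:
  Junirana: 0.211 × 0.13 × 0.09 × 0.13 = 0.00032093
  Keracola: 0.353 × 0.39 × 0.15 × 0.86 = 0.017759
  Dryopteryx: 0.436 × 0.69 × 0.61 × 0.42 = 0.077075
Normalizing constant Z = 0.00032093 + 0.017759 + 0.077075 = 0.095156.
P(Junirana | evidence) = 0.00032093 / 0.095156 ≈ 0.003
P(Keracola | evidence) = 0.017759 / 0.095156 ≈ 0.187
P(Dryopteryx | evidence) = 0.077075 / 0.095156 ≈ 0.810

0.003, 0.187, 0.810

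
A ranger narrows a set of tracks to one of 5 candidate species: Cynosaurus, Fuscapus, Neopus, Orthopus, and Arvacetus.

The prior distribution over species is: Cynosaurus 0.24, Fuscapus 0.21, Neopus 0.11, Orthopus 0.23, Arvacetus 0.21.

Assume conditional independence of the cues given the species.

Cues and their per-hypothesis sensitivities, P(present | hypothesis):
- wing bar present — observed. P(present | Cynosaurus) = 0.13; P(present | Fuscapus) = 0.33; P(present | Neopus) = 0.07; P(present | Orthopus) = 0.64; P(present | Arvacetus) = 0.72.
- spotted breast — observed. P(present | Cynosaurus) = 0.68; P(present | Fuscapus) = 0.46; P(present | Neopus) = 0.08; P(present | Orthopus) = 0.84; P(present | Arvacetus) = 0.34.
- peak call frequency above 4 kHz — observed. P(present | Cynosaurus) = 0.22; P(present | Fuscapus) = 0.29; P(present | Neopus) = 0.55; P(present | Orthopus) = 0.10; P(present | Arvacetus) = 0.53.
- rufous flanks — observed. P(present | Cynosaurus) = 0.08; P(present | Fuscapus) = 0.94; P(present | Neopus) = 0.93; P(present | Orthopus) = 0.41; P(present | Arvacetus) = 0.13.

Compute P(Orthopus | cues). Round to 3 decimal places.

Multiply each prior by the joint likelihood of the cue pattern:
  Cynosaurus: 0.24 × 0.13 × 0.68 × 0.22 × 0.08 = 0.0003734
  Fuscapus: 0.21 × 0.33 × 0.46 × 0.29 × 0.94 = 0.0086899
  Neopus: 0.11 × 0.07 × 0.08 × 0.55 × 0.93 = 0.00031508
  Orthopus: 0.23 × 0.64 × 0.84 × 0.10 × 0.41 = 0.0050696
  Arvacetus: 0.21 × 0.72 × 0.34 × 0.53 × 0.13 = 0.003542
The unnormalized weights sum to 0.01799.
P(Orthopus | evidence) = 0.0050696 / 0.01799 ≈ 0.282.

0.282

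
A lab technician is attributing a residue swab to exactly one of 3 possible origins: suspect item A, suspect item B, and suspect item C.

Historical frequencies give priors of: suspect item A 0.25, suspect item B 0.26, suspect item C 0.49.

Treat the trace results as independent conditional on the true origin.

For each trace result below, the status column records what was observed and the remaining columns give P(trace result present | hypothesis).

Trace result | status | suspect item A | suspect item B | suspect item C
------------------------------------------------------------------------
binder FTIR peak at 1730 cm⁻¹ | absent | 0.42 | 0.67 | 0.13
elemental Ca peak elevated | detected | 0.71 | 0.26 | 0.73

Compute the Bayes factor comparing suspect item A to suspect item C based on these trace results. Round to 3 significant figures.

Take the product of per-trace result likelihoods under each hypothesis (using 1 − P(present | H) for each absent trace result), then divide.
  suspect item A: (1 − 0.42) × 0.71 = 0.4118
  suspect item C: (1 − 0.13) × 0.73 = 0.6351
Bayes factor = 0.4118 / 0.6351 ≈ 0.648

0.648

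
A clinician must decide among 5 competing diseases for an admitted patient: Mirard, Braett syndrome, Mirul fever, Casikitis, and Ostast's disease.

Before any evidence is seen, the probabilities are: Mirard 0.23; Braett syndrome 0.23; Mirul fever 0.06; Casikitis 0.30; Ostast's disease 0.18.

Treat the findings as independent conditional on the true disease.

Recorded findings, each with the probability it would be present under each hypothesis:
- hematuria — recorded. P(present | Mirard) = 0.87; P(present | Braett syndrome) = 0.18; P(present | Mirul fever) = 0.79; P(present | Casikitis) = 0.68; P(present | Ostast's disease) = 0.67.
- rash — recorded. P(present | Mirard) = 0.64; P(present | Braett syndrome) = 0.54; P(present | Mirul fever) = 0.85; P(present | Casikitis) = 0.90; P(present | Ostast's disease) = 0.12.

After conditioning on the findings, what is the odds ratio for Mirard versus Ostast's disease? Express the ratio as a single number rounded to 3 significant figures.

8.85

Posterior odds equal prior odds times the likelihood ratio; only the two competing hypotheses matter.
  Mirard: 0.23 × 0.87 × 0.64 = 0.12806
  Ostast's disease: 0.18 × 0.67 × 0.12 = 0.014472
Odds(Mirard : Ostast's disease) = 0.12806 / 0.014472 ≈ 8.85.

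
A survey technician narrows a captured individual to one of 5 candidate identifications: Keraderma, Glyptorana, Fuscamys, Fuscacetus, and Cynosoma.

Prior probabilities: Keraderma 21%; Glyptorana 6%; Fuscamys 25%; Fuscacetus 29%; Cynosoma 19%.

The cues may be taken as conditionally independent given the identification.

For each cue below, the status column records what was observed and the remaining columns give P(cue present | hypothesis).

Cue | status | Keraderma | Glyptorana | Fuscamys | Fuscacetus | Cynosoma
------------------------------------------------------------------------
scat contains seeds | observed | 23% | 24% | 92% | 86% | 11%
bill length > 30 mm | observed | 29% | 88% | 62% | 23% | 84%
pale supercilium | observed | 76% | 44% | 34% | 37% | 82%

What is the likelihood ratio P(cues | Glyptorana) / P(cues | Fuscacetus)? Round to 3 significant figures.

1.27

The Bayes factor is the ratio of the joint likelihoods of the cue pattern under the two hypotheses.
  Glyptorana: 0.24 × 0.88 × 0.44 = 0.092928
  Fuscacetus: 0.86 × 0.23 × 0.37 = 0.073186
Bayes factor = 0.092928 / 0.073186 ≈ 1.27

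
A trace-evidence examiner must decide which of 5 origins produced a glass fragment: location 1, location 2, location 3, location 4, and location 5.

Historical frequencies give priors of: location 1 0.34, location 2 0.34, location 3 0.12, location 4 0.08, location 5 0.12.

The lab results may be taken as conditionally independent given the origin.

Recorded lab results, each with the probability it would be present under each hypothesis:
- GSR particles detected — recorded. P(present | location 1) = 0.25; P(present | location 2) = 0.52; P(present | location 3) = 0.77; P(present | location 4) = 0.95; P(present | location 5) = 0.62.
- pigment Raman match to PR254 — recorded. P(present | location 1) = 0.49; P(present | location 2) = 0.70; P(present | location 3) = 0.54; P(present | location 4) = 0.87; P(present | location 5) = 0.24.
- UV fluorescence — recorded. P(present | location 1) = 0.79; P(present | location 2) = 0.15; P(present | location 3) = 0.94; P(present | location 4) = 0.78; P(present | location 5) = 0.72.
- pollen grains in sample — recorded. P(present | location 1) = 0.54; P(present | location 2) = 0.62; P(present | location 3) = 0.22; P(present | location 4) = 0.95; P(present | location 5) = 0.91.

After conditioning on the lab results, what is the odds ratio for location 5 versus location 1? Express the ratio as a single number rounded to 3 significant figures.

Posterior odds equal prior odds times the likelihood ratio; only the two competing hypotheses matter.
  location 5: 0.12 × 0.62 × 0.24 × 0.72 × 0.91 = 0.011699
  location 1: 0.34 × 0.25 × 0.49 × 0.79 × 0.54 = 0.017768
Odds(location 5 : location 1) = 0.011699 / 0.017768 ≈ 0.658.

0.658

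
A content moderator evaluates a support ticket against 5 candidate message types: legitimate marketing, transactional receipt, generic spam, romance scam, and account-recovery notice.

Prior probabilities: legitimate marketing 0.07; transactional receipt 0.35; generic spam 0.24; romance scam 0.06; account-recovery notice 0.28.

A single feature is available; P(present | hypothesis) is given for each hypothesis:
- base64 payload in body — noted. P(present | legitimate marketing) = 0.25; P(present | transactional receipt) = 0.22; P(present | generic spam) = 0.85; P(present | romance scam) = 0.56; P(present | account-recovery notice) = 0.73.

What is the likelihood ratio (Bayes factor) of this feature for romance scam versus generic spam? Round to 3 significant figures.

The Bayes factor is the ratio of the two likelihoods.
  romance scam: 0.56
  generic spam: 0.85
Bayes factor = 0.56 / 0.85 ≈ 0.659

0.659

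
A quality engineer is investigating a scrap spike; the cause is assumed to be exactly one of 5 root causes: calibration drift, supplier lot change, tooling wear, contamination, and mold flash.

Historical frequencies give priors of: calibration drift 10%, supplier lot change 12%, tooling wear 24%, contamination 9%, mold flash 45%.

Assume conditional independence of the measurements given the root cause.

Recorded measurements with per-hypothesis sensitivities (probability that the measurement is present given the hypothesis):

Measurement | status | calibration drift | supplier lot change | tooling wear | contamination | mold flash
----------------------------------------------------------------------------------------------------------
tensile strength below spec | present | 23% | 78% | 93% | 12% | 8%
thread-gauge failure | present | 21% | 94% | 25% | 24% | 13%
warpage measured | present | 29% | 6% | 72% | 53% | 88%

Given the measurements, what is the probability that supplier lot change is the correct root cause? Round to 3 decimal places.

0.101

Multiply each prior by the joint likelihood of the measurement pattern:
  calibration drift: 0.10 × 0.23 × 0.21 × 0.29 = 0.0014007
  supplier lot change: 0.12 × 0.78 × 0.94 × 0.06 = 0.005279
  tooling wear: 0.24 × 0.93 × 0.25 × 0.72 = 0.040176
  contamination: 0.09 × 0.12 × 0.24 × 0.53 = 0.0013738
  mold flash: 0.45 × 0.08 × 0.13 × 0.88 = 0.0041184
The unnormalized weights sum to 0.052348.
P(supplier lot change | evidence) = 0.005279 / 0.052348 ≈ 0.101.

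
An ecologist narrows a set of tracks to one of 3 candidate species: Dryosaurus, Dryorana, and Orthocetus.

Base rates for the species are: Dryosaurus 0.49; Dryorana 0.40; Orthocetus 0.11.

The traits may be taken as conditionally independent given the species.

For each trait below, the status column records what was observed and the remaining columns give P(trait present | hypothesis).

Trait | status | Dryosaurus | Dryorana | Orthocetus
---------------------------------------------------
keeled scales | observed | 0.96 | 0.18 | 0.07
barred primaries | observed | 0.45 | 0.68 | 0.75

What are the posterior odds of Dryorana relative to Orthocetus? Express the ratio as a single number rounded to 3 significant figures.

8.48

Posterior odds equal prior odds times the likelihood ratio; only the two competing hypotheses matter.
  Dryorana: 0.40 × 0.18 × 0.68 = 0.04896
  Orthocetus: 0.11 × 0.07 × 0.75 = 0.005775
Odds(Dryorana : Orthocetus) = 0.04896 / 0.005775 ≈ 8.48.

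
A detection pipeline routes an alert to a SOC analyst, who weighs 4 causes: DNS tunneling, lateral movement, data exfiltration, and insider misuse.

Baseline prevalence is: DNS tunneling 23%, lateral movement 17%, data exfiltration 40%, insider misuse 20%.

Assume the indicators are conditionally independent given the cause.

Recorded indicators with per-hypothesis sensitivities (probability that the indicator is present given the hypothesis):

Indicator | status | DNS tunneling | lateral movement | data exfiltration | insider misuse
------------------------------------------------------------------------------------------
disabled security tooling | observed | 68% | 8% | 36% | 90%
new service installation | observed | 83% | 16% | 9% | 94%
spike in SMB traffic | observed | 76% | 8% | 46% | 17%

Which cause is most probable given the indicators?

DNS tunneling

Multiply each prior by the joint likelihood of the indicator pattern:
  DNS tunneling: 0.23 × 0.68 × 0.83 × 0.76 = 0.098657
  lateral movement: 0.17 × 0.08 × 0.16 × 0.08 = 0.00017408
  data exfiltration: 0.40 × 0.36 × 0.09 × 0.46 = 0.0059616
  insider misuse: 0.20 × 0.90 × 0.94 × 0.17 = 0.028764
The unnormalized weights sum to 0.13356.
P(DNS tunneling | evidence) ≈ 0.098657 / 0.13356 ≈ 0.739
P(lateral movement | evidence) ≈ 0.00017408 / 0.13356 ≈ 0.001
P(data exfiltration | evidence) ≈ 0.0059616 / 0.13356 ≈ 0.045
P(insider misuse | evidence) ≈ 0.028764 / 0.13356 ≈ 0.215
The largest is 0.739, so DNS tunneling is most probable.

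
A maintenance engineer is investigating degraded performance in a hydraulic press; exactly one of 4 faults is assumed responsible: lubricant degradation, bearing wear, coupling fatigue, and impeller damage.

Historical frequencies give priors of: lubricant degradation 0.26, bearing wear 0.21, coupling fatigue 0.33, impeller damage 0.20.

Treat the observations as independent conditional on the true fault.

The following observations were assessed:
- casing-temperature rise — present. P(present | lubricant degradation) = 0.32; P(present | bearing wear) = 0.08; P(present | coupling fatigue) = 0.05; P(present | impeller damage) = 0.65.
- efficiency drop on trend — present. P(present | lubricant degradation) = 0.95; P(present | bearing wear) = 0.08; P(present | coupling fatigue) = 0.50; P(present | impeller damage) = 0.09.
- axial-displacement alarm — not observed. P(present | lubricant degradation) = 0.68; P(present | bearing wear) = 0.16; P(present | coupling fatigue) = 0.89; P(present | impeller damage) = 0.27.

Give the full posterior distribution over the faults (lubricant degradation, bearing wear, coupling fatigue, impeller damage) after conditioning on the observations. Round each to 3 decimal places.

0.705, 0.031, 0.025, 0.238

By Bayes' rule with conditional independence, the unnormalized weight for each hypothesis is prior × ∏ likelihoods (using 1 − P(present | H) for each absent observation):
  lubricant degradation: 0.26 × 0.32 × 0.95 × (1 − 0.68) = 0.025293
  bearing wear: 0.21 × 0.08 × 0.08 × (1 − 0.16) = 0.001129
  coupling fatigue: 0.33 × 0.05 × 0.50 × (1 − 0.89) = 0.0009075
  impeller damage: 0.20 × 0.65 × 0.09 × (1 − 0.27) = 0.008541
The unnormalized weights sum to 0.03587.
P(lubricant degradation | evidence) = 0.025293 / 0.03587 ≈ 0.705
P(bearing wear | evidence) = 0.001129 / 0.03587 ≈ 0.031
P(coupling fatigue | evidence) = 0.0009075 / 0.03587 ≈ 0.025
P(impeller damage | evidence) = 0.008541 / 0.03587 ≈ 0.238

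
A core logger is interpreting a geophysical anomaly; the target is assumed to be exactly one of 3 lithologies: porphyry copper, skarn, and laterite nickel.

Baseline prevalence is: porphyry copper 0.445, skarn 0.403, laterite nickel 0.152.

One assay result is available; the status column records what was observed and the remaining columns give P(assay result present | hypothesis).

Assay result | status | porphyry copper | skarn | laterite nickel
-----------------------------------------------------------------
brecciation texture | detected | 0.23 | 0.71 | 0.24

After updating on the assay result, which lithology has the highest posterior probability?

Multiply each prior by the likelihood of the assay result:
  porphyry copper: 0.445 × 0.23 = 0.10235
  skarn: 0.403 × 0.71 = 0.28613
  laterite nickel: 0.152 × 0.24 = 0.03648
Marginal likelihood of the evidence = 0.42496.
P(porphyry copper | evidence) ≈ 0.10235 / 0.42496 ≈ 0.241
P(skarn | evidence) ≈ 0.28613 / 0.42496 ≈ 0.673
P(laterite nickel | evidence) ≈ 0.03648 / 0.42496 ≈ 0.086
The largest is 0.673, so skarn is most probable.

skarn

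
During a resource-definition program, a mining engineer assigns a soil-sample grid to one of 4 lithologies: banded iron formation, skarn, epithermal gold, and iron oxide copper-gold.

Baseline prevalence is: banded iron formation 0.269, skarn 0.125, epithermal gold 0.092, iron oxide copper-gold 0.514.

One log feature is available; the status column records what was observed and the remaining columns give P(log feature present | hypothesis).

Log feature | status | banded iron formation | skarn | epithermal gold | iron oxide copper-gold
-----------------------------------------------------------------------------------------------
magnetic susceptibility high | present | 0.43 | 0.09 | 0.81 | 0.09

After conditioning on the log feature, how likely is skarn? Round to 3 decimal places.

By Bayes' rule, the unnormalized weight for each hypothesis is prior × likelihood:
  banded iron formation: 0.269 × 0.43 = 0.11567
  skarn: 0.125 × 0.09 = 0.01125
  epithermal gold: 0.092 × 0.81 = 0.07452
  iron oxide copper-gold: 0.514 × 0.09 = 0.04626
The unnormalized weights sum to 0.2477.
P(skarn | evidence) = 0.01125 / 0.2477 ≈ 0.045.

0.045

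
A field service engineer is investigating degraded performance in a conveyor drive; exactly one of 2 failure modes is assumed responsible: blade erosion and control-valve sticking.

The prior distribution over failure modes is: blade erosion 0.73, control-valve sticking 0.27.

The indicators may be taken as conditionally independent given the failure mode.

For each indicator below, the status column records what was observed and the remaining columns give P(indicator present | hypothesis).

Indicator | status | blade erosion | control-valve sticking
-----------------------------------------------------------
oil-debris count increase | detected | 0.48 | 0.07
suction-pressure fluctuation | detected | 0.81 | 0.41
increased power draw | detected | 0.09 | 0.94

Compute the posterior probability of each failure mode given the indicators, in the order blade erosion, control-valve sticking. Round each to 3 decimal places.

By Bayes' rule with conditional independence, the unnormalized weight for each hypothesis is prior × ∏ likelihoods:
  blade erosion: 0.73 × 0.48 × 0.81 × 0.09 = 0.025544
  control-valve sticking: 0.27 × 0.07 × 0.41 × 0.94 = 0.0072841
Normalizing constant Z = 0.025544 + 0.0072841 = 0.032828.
P(blade erosion | evidence) = 0.025544 / 0.032828 ≈ 0.778
P(control-valve sticking | evidence) = 0.0072841 / 0.032828 ≈ 0.222

0.778, 0.222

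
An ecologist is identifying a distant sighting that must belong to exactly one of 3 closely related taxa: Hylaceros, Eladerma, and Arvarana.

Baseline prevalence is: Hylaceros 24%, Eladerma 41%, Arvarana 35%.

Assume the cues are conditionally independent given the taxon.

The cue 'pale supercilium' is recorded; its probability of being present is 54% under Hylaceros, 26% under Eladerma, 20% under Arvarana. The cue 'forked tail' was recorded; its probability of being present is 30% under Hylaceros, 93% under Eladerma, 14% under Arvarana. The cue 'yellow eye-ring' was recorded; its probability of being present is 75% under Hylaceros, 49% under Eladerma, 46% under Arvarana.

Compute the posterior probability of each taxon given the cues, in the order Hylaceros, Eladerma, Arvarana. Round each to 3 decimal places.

0.355, 0.591, 0.055

Multiply each prior by the joint likelihood of the cue pattern:
  Hylaceros: 0.24 × 0.54 × 0.30 × 0.75 = 0.02916
  Eladerma: 0.41 × 0.26 × 0.93 × 0.49 = 0.048578
  Arvarana: 0.35 × 0.20 × 0.14 × 0.46 = 0.004508
The unnormalized weights sum to 0.082246.
P(Hylaceros | evidence) = 0.02916 / 0.082246 ≈ 0.355
P(Eladerma | evidence) = 0.048578 / 0.082246 ≈ 0.591
P(Arvarana | evidence) = 0.004508 / 0.082246 ≈ 0.055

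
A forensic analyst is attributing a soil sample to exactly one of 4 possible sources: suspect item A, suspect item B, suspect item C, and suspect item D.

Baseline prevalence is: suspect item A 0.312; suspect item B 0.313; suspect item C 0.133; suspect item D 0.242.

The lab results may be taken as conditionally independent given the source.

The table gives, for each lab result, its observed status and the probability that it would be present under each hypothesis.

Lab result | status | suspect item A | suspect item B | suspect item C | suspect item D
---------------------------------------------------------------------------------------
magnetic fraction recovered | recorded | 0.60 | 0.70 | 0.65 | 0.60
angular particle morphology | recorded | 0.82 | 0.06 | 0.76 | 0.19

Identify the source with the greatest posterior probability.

Multiply each prior by the joint likelihood of the lab result pattern:
  suspect item A: 0.312 × 0.60 × 0.82 = 0.1535
  suspect item B: 0.313 × 0.70 × 0.06 = 0.013146
  suspect item C: 0.133 × 0.65 × 0.76 = 0.065702
  suspect item D: 0.242 × 0.60 × 0.19 = 0.027588
Marginal likelihood of the evidence = 0.25994.
P(suspect item A | evidence) ≈ 0.1535 / 0.25994 ≈ 0.591
P(suspect item B | evidence) ≈ 0.013146 / 0.25994 ≈ 0.051
P(suspect item C | evidence) ≈ 0.065702 / 0.25994 ≈ 0.253
P(suspect item D | evidence) ≈ 0.027588 / 0.25994 ≈ 0.106
The largest is 0.591, so suspect item A is most probable.

suspect item A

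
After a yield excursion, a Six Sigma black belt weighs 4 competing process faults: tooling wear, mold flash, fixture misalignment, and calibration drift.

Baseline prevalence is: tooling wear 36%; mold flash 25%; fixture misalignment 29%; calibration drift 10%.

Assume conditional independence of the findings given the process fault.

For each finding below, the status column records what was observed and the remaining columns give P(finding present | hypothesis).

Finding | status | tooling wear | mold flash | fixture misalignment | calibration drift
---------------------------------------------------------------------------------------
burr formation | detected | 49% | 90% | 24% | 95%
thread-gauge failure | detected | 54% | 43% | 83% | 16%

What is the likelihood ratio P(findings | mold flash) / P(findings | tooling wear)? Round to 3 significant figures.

The Bayes factor is the ratio of the joint likelihoods of the evidence pattern under the two hypotheses.
  mold flash: 0.90 × 0.43 = 0.387
  tooling wear: 0.49 × 0.54 = 0.2646
Bayes factor = 0.387 / 0.2646 ≈ 1.46

1.46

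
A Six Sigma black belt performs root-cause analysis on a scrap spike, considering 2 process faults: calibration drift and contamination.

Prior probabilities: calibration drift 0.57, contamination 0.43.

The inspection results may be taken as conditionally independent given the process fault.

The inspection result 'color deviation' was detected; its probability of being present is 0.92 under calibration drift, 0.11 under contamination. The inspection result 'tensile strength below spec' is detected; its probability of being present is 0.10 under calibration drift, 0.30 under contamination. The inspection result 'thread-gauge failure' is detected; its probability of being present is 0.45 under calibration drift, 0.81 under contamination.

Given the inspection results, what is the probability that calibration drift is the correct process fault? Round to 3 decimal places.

0.672

For each hypothesis, the unnormalized posterior weight is prior × product of the inspection result likelihoods:
  calibration drift: 0.57 × 0.92 × 0.10 × 0.45 = 0.023598
  contamination: 0.43 × 0.11 × 0.30 × 0.81 = 0.011494
Normalizing constant Z = 0.023598 + 0.011494 = 0.035092.
P(calibration drift | evidence) = 0.023598 / 0.035092 ≈ 0.672.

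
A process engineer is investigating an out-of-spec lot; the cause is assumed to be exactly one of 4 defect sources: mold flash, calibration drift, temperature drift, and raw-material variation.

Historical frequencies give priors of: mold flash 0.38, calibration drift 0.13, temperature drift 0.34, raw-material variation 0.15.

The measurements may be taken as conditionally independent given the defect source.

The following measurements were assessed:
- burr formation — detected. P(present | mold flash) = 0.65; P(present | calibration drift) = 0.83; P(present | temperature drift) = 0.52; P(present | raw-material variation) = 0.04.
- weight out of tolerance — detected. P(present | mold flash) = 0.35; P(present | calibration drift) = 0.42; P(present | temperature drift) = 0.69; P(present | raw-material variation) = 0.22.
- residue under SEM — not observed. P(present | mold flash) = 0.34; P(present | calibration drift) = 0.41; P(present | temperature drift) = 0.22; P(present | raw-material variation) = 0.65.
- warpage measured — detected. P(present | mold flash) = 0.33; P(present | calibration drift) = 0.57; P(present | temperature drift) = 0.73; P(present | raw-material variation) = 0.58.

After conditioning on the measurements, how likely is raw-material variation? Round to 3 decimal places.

Multiply each prior by the joint likelihood of the measurement pattern (using 1 − P(present | H) for each absent measurement):
  mold flash: 0.38 × 0.65 × 0.35 × (1 − 0.34) × 0.33 = 0.018829
  calibration drift: 0.13 × 0.83 × 0.42 × (1 − 0.41) × 0.57 = 0.01524
  temperature drift: 0.34 × 0.52 × 0.69 × (1 − 0.22) × 0.73 = 0.069462
  raw-material variation: 0.15 × 0.04 × 0.22 × (1 − 0.65) × 0.58 = 0.00026796
Marginal likelihood of the evidence = 0.1038.
P(raw-material variation | evidence) = 0.00026796 / 0.1038 ≈ 0.003.

0.003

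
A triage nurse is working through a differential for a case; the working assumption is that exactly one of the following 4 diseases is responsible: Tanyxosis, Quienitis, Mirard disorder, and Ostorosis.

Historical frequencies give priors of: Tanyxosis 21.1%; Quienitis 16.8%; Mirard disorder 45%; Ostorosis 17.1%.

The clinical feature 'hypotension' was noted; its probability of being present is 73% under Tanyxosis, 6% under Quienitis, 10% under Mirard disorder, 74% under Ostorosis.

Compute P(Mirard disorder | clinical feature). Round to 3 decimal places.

0.134

Multiply each prior by the likelihood of the clinical feature:
  Tanyxosis: 0.211 × 0.73 = 0.15403
  Quienitis: 0.168 × 0.06 = 0.01008
  Mirard disorder: 0.450 × 0.10 = 0.045
  Ostorosis: 0.171 × 0.74 = 0.12654
Normalizing constant Z = 0.15403 + 0.01008 + 0.045 + 0.12654 = 0.33565.
P(Mirard disorder | evidence) = 0.045 / 0.33565 ≈ 0.134.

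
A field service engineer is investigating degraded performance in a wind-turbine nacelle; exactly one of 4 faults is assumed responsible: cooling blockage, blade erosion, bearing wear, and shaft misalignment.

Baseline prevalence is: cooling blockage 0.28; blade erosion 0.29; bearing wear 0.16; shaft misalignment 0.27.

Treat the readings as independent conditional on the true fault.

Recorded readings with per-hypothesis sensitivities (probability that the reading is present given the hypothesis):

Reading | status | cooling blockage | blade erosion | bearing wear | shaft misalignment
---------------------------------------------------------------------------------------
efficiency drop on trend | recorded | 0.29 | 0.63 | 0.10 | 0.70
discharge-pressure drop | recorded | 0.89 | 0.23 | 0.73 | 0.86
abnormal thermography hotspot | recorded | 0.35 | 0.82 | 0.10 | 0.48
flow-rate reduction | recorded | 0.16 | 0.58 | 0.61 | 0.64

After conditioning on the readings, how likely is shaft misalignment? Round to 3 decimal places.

By Bayes' rule with conditional independence, the unnormalized weight for each hypothesis is prior × ∏ likelihoods:
  cooling blockage: 0.28 × 0.29 × 0.89 × 0.35 × 0.16 = 0.004047
  blade erosion: 0.29 × 0.63 × 0.23 × 0.82 × 0.58 = 0.019985
  bearing wear: 0.16 × 0.10 × 0.73 × 0.10 × 0.61 = 0.00071248
  shaft misalignment: 0.27 × 0.70 × 0.86 × 0.48 × 0.64 = 0.049932
Normalizing constant Z = 0.004047 + 0.019985 + 0.00071248 + 0.049932 = 0.074677.
P(shaft misalignment | evidence) = 0.049932 / 0.074677 ≈ 0.669.

0.669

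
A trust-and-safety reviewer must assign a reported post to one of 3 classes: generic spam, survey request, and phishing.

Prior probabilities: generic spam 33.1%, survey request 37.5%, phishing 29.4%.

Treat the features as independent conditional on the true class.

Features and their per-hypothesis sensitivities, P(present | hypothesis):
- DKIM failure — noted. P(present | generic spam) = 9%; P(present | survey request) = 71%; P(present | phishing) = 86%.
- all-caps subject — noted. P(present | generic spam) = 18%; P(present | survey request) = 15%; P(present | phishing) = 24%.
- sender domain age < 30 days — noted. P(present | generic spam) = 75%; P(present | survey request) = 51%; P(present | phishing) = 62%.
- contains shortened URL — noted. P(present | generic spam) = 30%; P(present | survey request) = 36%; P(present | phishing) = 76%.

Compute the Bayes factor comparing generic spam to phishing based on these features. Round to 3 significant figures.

The Bayes factor is the ratio of the joint likelihoods of the feature pattern under the two hypotheses.
  generic spam: 0.09 × 0.18 × 0.75 × 0.30 = 0.003645
  phishing: 0.86 × 0.24 × 0.62 × 0.76 = 0.097256
Bayes factor = 0.003645 / 0.097256 ≈ 0.0375

0.0375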